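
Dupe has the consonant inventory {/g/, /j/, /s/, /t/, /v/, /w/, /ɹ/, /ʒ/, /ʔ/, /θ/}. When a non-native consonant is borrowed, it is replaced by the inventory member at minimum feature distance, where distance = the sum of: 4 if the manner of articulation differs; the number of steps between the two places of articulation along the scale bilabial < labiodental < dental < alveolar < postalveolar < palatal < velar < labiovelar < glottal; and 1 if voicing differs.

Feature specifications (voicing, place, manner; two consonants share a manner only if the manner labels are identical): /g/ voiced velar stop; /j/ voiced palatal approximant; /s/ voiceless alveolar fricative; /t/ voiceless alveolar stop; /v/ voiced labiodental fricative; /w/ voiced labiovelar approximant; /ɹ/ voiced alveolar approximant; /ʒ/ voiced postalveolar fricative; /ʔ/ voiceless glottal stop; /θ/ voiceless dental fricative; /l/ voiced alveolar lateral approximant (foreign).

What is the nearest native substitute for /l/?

ɹ

/ɹ/ is closest: manner differs (lateral approximant→approximant, +4), place distance 0 (alveolar→alveolar), same voicing; total 4. Next closest is /s/ at distance 5.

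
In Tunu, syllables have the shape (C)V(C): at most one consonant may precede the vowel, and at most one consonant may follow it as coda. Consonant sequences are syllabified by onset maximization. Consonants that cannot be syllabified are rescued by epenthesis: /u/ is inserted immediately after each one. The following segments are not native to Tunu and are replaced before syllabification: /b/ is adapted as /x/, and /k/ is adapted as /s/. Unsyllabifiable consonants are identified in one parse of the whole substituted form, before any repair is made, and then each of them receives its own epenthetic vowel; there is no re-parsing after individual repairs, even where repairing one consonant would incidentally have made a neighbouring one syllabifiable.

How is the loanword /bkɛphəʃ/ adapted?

xusɛphəʃ

Substitution: /b/ → /x/, /k/ → /s/, giving /xsɛphəʃ/.
The consonants /x/ cannot be parsed into a legal (C)V(C) syllable (at most one coda consonant is licensed; onsets are limited to one consonant).
Epenthesis after each stranded consonant: /x/ → /xu/.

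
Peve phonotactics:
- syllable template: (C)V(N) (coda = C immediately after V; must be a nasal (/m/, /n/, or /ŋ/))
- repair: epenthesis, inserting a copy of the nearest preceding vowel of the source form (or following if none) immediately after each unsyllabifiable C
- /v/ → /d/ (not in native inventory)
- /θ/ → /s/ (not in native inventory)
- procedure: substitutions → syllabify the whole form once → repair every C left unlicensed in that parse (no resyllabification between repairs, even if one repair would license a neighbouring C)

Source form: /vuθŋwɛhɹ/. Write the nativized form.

dusuŋuwɛhɛɹɛ

Substitution: /v/ → /d/, /θ/ → /s/, giving /dusŋwɛhɹ/.
Syllabifying with onset maximization leaves /s/, /ŋ/, /h/, /ɹ/ stranded (only a nasal (/m/, /n/, or /ŋ/) is licensed in coda position; onsets are limited to one consonant).
Epenthesis after each stranded consonant: /s/ → /su/, /ŋ/ → /ŋu/, /h/ → /hɛ/, /ɹ/ → /ɹɛ/.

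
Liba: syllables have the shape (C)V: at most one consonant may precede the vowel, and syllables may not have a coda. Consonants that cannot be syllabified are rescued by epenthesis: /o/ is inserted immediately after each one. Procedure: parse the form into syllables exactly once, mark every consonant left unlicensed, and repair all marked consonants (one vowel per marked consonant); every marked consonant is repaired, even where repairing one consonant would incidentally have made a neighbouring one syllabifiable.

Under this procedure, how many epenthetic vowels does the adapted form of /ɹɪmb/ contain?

2

The unsyllabifiable consonants are /m/, /b/; each receives one epenthetic vowel.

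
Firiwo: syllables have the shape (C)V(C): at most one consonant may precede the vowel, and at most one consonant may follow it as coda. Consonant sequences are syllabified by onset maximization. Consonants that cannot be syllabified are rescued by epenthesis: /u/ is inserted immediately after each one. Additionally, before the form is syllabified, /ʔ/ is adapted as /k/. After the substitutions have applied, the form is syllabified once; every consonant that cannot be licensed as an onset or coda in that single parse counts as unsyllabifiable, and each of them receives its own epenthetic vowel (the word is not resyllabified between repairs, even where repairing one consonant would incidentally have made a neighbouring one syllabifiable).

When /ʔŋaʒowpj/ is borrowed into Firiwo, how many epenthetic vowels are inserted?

After substitution the input is /kŋaʒowpj/.
The unsyllabifiable consonants are /k/, /p/, /j/; each receives one epenthetic vowel.

3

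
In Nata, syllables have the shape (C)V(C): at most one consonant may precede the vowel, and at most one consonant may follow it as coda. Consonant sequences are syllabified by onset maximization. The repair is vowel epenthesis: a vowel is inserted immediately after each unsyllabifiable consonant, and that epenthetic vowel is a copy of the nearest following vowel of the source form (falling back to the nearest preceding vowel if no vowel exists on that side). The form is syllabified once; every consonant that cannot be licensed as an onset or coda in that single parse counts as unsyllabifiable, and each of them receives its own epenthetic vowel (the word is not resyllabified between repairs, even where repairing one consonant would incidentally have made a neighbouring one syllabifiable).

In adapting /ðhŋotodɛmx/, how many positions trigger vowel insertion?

3

The unsyllabifiable consonants are /ð/, /h/, /x/; each receives one epenthetic vowel.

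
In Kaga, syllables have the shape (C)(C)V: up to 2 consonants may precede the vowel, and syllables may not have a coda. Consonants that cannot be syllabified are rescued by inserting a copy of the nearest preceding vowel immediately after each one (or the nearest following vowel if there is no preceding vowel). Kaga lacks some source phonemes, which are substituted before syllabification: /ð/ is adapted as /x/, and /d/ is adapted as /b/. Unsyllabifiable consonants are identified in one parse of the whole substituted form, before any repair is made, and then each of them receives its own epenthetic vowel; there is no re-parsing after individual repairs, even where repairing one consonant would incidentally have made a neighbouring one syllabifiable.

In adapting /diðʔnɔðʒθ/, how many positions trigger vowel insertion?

After substitution the input is /bixʔnɔxʒθ/.
The unsyllabifiable consonants are /x/, /x/, /ʒ/, /θ/; each receives one epenthetic vowel.

4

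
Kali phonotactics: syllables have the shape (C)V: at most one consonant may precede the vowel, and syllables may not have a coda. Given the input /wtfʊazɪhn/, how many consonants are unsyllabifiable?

4

Syllabifying with onset maximization leaves /w/, /t/, /h/, /n/ stranded (no codas are permitted; onsets are limited to one consonant).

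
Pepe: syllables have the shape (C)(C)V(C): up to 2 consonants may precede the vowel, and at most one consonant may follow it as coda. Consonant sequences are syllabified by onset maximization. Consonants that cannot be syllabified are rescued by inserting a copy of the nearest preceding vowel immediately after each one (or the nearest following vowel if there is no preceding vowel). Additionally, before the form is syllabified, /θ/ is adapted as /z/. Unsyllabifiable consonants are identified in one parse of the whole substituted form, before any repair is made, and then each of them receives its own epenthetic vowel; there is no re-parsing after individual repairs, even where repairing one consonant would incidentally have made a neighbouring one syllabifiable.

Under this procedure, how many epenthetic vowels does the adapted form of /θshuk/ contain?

After substitution the input is /zshuk/.
The unsyllabifiable consonants are /z/; each receives one epenthetic vowel.

1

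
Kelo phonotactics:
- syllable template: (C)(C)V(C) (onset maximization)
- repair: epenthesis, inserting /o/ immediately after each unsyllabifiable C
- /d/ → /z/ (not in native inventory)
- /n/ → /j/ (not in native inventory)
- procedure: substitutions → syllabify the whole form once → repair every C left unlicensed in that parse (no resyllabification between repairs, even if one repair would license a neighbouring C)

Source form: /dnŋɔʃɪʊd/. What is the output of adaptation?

Substitution: /d/ → /z/, /n/ → /j/, giving /zjŋɔʃɪʊz/.
Under (C)(C)V(C), the unsyllabifiable consonants are /z/ (at most one coda consonant is licensed; onsets may contain at most 2 consonants).
Each unlicensed consonant becomes the onset of a new syllable: /z/ → /zo/.

zojŋɔʃɪʊz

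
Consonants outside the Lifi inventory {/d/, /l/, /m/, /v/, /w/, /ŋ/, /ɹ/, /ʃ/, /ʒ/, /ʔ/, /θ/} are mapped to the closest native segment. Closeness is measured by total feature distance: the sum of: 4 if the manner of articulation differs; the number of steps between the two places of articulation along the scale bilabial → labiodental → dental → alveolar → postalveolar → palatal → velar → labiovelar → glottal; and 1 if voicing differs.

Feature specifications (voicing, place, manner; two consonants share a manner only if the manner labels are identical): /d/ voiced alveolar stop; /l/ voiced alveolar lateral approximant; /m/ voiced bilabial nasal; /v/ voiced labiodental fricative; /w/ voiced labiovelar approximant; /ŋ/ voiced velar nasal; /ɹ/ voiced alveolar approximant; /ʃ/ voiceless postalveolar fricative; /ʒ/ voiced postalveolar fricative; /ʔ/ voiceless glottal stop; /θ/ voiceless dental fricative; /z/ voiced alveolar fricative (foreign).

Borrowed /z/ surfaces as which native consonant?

/ʒ/ is closest: same manner (fricative), place distance 1 (alveolar→postalveolar), same voicing; total 1. Next closest is /v/ at distance 2.

ʒ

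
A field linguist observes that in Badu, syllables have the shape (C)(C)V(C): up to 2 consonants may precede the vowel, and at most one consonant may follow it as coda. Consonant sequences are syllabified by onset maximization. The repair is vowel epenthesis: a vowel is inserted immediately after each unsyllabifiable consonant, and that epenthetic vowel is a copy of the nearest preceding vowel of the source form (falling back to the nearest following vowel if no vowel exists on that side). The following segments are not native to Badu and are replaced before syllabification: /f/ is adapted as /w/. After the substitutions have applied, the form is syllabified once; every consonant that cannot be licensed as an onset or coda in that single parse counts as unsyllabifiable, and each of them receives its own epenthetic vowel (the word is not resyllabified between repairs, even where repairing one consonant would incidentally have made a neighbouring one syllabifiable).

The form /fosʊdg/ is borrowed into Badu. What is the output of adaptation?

wosʊdgʊ

Substitution: /f/ → /w/, giving /wosʊdg/.
Syllabifying with onset maximization leaves /g/ stranded (at most one coda consonant is licensed; onsets may contain at most 2 consonants).
Each unlicensed consonant becomes the onset of a new syllable: /g/ → /gʊ/.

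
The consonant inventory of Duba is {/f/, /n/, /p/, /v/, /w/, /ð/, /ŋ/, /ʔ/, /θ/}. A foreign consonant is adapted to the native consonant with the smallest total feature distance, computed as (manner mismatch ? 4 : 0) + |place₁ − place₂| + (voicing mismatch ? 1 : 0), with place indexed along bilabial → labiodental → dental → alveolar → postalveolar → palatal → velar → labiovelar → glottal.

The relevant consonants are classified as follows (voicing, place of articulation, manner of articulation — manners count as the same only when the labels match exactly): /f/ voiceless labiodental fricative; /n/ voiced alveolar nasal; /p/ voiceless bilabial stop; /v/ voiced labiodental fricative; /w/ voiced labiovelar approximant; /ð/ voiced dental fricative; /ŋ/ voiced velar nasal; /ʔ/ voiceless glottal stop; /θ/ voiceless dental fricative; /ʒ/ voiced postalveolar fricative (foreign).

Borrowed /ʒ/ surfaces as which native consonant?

/ð/ is closest: same manner (fricative), place distance 2 (postalveolar→dental), same voicing; total 2. Next closest is /v/ at distance 3.

ð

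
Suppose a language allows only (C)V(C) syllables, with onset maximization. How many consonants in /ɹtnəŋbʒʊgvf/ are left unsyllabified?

5

The consonants /ɹ/, /t/, /b/, /v/, /f/ cannot be parsed into a legal (C)V(C) syllable (at most one coda consonant is licensed; onsets are limited to one consonant).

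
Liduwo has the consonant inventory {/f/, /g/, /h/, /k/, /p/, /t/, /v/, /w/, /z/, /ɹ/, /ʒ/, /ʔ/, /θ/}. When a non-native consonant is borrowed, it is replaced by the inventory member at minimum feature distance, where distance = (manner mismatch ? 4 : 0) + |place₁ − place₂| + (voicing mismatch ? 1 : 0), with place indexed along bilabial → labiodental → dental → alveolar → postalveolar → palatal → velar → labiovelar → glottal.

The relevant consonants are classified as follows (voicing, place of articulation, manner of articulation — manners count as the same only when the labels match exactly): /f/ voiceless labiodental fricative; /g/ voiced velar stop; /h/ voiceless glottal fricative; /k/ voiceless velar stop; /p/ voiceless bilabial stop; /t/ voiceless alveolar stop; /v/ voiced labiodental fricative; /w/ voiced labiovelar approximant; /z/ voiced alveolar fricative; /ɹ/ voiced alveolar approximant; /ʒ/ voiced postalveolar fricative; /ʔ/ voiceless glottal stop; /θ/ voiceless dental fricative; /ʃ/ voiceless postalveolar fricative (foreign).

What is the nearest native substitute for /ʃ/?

ʒ

/ʒ/ is closest: same manner (fricative), place distance 0 (postalveolar→postalveolar), voicing differs (+1); total 1. Next closest is /z/ at distance 2.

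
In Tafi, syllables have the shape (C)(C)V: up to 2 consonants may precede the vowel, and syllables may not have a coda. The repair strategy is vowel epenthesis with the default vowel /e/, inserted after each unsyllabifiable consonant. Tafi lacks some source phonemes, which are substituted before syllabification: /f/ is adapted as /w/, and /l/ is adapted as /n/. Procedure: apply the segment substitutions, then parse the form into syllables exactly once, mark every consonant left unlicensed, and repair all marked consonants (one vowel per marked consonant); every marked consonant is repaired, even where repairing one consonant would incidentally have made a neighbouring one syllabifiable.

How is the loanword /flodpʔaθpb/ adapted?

Substitution: /f/ → /w/, /l/ → /n/, giving /wnodpʔaθpb/.
Syllabifying with onset maximization leaves /d/, /θ/, /p/, /b/ stranded (no codas are permitted; onsets may contain at most 2 consonants).
Inserting the epenthetic vowel yields /d/ → /de/, /θ/ → /θe/, /p/ → /pe/, /b/ → /be/.

wnodepʔaθepebe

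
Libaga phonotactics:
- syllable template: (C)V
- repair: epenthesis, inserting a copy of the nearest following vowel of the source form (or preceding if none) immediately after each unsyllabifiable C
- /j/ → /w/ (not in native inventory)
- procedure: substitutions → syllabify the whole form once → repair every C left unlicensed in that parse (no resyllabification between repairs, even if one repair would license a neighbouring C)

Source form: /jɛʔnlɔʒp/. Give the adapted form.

wɛʔɔnɔlɔʒɔpɔ

Substitution: /j/ → /w/, giving /wɛʔnlɔʒp/.
Syllabifying with onset maximization leaves /ʔ/, /n/, /ʒ/, /p/ stranded (no codas are permitted; onsets are limited to one consonant).
Inserting the epenthetic vowel yields /ʔ/ → /ʔɔ/, /n/ → /nɔ/, /ʒ/ → /ʒɔ/, /p/ → /pɔ/.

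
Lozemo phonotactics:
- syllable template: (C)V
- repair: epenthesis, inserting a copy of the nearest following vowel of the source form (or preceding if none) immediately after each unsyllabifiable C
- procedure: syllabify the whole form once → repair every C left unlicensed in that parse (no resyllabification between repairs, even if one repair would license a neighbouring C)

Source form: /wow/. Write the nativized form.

Under (C)V, the unsyllabifiable consonants are /w/ (no codas are permitted; onsets are limited to one consonant).
Inserting the epenthetic vowel yields /w/ → /wo/.

wowo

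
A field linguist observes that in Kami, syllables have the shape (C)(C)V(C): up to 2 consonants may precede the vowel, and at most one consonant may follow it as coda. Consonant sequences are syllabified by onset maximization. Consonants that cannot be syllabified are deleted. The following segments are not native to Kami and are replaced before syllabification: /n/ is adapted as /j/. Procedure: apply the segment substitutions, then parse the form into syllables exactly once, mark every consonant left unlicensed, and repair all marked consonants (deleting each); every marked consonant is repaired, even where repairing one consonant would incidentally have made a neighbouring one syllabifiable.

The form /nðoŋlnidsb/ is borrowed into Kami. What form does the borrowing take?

jðoŋljid

Substitution: /n/ → /j/, giving /jðoŋljidsb/.
The consonants /s/, /b/ cannot be parsed into a legal (C)(C)V(C) syllable (at most one coda consonant is licensed; onsets may contain at most 2 consonants).
Deletion applies to /s/, /b/.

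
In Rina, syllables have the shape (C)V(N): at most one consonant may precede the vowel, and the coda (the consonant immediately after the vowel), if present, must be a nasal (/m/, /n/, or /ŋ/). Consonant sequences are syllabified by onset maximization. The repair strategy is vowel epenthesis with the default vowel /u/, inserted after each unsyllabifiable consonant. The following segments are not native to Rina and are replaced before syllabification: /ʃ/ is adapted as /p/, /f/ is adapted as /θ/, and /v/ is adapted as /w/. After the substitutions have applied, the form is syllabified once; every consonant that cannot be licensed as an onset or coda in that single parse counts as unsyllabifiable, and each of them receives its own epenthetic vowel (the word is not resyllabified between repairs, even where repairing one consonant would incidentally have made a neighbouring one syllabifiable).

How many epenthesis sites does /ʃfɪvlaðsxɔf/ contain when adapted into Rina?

5

After substitution the input is /pθɪwlaðsxɔθ/.
The unsyllabifiable consonants are /p/, /w/, /ð/, /s/, /θ/; each receives one epenthetic vowel.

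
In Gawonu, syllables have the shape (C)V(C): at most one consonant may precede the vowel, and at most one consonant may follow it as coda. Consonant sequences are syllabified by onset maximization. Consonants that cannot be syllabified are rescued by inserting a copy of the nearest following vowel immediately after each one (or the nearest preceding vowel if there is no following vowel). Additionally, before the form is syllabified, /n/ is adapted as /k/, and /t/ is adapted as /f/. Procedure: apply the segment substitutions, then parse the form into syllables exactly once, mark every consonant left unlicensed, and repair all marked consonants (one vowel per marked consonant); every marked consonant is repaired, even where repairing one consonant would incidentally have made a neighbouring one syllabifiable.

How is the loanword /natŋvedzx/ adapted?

kafŋevedzexe

Substitution: /n/ → /k/, /t/ → /f/, giving /kafŋvedzx/.
The consonants /ŋ/, /z/, /x/ cannot be parsed into a legal (C)V(C) syllable (at most one coda consonant is licensed; onsets are limited to one consonant).
Each unlicensed consonant becomes the onset of a new syllable: /ŋ/ → /ŋe/, /z/ → /ze/, /x/ → /xe/.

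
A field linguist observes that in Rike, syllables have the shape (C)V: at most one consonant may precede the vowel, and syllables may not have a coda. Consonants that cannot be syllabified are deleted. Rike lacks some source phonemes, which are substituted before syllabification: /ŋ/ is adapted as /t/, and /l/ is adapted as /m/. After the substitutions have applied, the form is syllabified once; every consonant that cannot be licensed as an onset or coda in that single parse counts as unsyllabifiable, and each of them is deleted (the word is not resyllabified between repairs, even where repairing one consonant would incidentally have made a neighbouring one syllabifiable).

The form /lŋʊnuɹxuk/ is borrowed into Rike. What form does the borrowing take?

tʊnuxu

Substitution: /l/ → /m/, /ŋ/ → /t/, giving /mtʊnuɹxuk/.
Under (C)V, the unsyllabifiable consonants are /m/, /ɹ/, /k/ (no codas are permitted; onsets are limited to one consonant).
Deleting the stranded consonants removes /m/, /ɹ/, /k/.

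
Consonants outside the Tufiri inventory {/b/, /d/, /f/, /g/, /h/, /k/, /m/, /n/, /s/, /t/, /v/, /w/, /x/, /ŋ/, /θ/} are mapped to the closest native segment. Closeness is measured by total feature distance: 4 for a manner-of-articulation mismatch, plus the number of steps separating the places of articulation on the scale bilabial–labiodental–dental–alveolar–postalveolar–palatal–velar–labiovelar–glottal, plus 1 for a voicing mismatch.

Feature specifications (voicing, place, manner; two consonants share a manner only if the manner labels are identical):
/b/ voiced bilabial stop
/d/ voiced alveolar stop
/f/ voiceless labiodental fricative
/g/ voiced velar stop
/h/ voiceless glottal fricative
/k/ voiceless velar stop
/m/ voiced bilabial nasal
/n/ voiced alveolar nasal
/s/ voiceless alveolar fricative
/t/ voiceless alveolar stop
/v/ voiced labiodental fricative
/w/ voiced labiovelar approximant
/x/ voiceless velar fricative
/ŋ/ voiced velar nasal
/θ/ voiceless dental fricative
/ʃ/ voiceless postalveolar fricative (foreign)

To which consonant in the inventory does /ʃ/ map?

s

/s/ is closest: same manner (fricative), place distance 1 (postalveolar→alveolar), same voicing; total 1. Next closest is /x/ at distance 2.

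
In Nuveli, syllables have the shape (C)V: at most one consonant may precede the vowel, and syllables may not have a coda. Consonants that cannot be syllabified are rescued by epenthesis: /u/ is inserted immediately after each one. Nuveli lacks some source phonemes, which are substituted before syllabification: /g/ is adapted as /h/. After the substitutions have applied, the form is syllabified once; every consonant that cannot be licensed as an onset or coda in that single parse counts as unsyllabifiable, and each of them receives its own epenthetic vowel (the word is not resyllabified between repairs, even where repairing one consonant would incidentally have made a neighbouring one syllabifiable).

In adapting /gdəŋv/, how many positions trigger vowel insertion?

After substitution the input is /hdəŋv/.
The unsyllabifiable consonants are /h/, /ŋ/, /v/; each receives one epenthetic vowel.

3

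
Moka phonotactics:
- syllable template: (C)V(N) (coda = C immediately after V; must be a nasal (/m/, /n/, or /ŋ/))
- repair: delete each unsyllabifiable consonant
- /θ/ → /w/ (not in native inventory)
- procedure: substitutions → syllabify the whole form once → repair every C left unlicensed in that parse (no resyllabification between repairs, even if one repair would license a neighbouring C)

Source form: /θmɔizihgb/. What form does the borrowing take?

Substitution: /θ/ → /w/, giving /wmɔizihgb/.
Under (C)V(N), the unsyllabifiable consonants are /w/, /h/, /g/, /b/ (only a nasal (/m/, /n/, or /ŋ/) is licensed in coda position; onsets are limited to one consonant).
Deleting the stranded consonants removes /w/, /h/, /g/, /b/.

mɔizi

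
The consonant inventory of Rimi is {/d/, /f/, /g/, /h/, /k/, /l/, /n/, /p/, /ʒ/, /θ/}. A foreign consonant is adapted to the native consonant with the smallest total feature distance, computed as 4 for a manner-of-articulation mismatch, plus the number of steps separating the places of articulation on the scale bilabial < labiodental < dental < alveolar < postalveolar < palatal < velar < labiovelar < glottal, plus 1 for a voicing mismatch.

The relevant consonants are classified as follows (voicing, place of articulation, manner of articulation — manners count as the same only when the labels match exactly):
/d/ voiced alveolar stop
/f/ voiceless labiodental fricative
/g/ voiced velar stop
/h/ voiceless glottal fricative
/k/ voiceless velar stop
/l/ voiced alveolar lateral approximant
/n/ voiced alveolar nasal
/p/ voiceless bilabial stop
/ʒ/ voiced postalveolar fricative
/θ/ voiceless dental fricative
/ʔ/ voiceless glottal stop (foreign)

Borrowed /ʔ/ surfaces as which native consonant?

/k/ is closest: same manner (stop), place distance 2 (glottal→velar), same voicing; total 2. Next closest is /g/ at distance 3.

k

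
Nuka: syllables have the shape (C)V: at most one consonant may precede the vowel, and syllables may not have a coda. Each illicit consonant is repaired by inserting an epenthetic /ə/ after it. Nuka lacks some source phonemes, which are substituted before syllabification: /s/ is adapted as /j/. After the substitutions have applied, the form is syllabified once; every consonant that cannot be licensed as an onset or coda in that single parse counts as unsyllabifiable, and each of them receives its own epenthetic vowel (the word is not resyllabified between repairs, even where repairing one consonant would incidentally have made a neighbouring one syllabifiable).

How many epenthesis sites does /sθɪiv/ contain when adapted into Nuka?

2

After substitution the input is /jθɪiv/.
The unsyllabifiable consonants are /j/, /v/; each receives one epenthetic vowel.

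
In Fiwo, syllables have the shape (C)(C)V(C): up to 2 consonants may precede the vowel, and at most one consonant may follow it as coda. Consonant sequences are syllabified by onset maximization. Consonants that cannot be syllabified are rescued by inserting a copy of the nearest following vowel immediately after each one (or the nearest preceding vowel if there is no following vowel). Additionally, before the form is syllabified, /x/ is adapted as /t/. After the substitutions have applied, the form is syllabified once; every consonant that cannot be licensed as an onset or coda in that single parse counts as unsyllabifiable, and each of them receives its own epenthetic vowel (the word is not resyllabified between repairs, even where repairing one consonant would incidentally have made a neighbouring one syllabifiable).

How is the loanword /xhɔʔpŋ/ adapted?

Substitution: /x/ → /t/, giving /thɔʔpŋ/.
The consonants /p/, /ŋ/ cannot be parsed into a legal (C)(C)V(C) syllable (at most one coda consonant is licensed; onsets may contain at most 2 consonants).
Inserting the epenthetic vowel yields /p/ → /pɔ/, /ŋ/ → /ŋɔ/.

thɔʔpɔŋɔ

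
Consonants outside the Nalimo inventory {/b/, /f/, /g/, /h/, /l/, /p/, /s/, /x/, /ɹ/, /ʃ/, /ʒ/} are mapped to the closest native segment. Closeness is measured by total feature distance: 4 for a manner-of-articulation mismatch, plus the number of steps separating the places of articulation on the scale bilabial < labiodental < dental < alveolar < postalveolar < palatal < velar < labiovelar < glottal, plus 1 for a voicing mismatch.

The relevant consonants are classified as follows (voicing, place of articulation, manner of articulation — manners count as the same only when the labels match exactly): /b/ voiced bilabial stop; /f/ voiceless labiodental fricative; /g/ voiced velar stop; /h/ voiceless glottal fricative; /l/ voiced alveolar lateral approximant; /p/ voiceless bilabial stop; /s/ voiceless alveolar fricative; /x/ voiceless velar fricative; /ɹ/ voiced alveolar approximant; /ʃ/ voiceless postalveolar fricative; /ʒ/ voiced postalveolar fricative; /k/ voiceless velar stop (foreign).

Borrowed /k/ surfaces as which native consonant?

/g/ is closest: same manner (stop), place distance 0 (velar→velar), voicing differs (+1); total 1. Next closest is /x/ at distance 4.

g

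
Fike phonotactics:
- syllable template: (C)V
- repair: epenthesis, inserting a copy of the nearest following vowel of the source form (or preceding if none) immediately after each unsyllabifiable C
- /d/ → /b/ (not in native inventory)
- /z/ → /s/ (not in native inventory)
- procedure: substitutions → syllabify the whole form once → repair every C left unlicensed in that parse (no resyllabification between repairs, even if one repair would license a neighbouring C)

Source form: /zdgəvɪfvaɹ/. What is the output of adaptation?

səbəgəvɪfavaɹa

Substitution: /z/ → /s/, /d/ → /b/, giving /sbgəvɪfvaɹ/.
The consonants /s/, /b/, /f/, /ɹ/ cannot be parsed into a legal (C)V syllable (no codas are permitted; onsets are limited to one consonant).
Each unlicensed consonant becomes the onset of a new syllable: /s/ → /sə/, /b/ → /bə/, /f/ → /fa/, /ɹ/ → /ɹa/.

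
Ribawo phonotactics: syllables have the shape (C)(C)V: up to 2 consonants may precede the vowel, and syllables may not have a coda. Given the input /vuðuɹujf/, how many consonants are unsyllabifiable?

The consonants /j/, /f/ cannot be parsed into a legal (C)(C)V syllable (no codas are permitted; onsets may contain at most 2 consonants).

2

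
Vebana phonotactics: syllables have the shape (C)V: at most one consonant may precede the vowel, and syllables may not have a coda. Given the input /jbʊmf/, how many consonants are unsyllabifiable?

Under (C)V, the unsyllabifiable consonants are /j/, /m/, /f/ (no codas are permitted; onsets are limited to one consonant).

3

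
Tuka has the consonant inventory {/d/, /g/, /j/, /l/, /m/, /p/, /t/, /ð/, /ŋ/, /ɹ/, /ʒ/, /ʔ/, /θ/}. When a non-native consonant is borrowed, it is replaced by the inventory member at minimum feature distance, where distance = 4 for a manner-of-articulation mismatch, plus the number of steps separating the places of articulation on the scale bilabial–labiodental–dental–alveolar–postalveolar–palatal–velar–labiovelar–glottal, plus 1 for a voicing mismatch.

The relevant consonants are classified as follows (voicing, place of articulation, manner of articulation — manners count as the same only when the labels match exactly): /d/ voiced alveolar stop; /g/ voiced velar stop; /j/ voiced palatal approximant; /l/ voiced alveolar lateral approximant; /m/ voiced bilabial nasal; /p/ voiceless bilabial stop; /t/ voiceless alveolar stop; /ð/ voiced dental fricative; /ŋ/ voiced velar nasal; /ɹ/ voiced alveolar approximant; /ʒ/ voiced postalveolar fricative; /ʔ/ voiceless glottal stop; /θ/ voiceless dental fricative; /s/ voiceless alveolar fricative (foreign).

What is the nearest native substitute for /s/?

θ

/θ/ is closest: same manner (fricative), place distance 1 (alveolar→dental), same voicing; total 1. Next closest is /ð/ at distance 2.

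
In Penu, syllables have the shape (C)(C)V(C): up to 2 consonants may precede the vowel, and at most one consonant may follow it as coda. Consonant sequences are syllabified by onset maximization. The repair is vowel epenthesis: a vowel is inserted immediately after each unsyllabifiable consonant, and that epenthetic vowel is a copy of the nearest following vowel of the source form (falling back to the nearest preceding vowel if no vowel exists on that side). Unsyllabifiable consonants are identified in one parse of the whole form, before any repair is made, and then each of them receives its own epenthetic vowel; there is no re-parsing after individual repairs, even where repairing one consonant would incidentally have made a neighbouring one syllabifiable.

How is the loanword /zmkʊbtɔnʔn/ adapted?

zʊmkʊbtɔnʔɔnɔ

Under (C)(C)V(C), the unsyllabifiable consonants are /z/, /ʔ/, /n/ (at most one coda consonant is licensed; onsets may contain at most 2 consonants).
Inserting the epenthetic vowel yields /z/ → /zʊ/, /ʔ/ → /ʔɔ/, /n/ → /nɔ/.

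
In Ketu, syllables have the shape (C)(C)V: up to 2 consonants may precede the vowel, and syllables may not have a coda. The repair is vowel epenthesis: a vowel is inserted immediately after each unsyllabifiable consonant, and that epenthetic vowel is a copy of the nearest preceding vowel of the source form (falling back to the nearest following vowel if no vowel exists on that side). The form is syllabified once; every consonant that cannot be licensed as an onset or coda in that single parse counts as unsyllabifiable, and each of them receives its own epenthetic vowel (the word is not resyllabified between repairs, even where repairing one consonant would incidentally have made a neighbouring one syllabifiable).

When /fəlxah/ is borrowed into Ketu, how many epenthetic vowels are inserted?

The unsyllabifiable consonants are /h/; each receives one epenthetic vowel.

1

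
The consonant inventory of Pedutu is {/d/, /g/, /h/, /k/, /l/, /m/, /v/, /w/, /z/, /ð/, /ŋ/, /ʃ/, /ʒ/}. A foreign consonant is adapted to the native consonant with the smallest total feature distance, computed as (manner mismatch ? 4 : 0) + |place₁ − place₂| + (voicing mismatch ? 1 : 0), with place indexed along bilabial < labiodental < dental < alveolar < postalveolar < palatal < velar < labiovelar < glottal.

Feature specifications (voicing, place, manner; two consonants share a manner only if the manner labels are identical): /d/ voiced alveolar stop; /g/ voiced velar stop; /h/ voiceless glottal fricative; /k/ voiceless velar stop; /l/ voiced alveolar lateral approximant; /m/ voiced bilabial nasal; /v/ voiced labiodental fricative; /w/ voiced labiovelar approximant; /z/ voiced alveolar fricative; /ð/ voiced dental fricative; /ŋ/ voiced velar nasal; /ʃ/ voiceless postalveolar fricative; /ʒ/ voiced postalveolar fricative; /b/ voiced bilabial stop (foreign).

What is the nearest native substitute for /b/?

/d/ is closest: same manner (stop), place distance 3 (bilabial→alveolar), same voicing; total 3. Next closest is /m/ at distance 4.

d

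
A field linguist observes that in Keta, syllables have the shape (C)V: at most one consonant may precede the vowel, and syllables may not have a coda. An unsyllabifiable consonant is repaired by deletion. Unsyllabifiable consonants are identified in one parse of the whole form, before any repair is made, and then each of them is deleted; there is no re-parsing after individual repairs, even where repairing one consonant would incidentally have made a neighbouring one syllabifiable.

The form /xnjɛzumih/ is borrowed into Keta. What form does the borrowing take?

jɛzumi

Under (C)V, the unsyllabifiable consonants are /x/, /n/, /h/ (no codas are permitted; onsets are limited to one consonant).
Deletion applies to /x/, /n/, /h/.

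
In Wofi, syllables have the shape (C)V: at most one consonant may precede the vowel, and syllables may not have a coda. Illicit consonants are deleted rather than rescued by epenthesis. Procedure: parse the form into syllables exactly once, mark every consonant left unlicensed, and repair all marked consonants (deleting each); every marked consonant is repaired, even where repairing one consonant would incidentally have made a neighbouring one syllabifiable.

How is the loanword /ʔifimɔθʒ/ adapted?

Syllabifying with onset maximization leaves /θ/, /ʒ/ stranded (no codas are permitted; onsets are limited to one consonant).
Each unlicensed consonant is deleted: /θ/, /ʒ/.

ʔifimɔ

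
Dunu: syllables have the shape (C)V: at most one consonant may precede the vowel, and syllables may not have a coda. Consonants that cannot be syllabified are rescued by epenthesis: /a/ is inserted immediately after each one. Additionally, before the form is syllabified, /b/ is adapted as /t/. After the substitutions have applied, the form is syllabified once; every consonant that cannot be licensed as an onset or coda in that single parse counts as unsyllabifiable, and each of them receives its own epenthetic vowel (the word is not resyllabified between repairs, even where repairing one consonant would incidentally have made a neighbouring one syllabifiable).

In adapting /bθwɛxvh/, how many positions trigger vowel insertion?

5

After substitution the input is /tθwɛxvh/.
The unsyllabifiable consonants are /t/, /θ/, /x/, /v/, /h/; each receives one epenthetic vowel.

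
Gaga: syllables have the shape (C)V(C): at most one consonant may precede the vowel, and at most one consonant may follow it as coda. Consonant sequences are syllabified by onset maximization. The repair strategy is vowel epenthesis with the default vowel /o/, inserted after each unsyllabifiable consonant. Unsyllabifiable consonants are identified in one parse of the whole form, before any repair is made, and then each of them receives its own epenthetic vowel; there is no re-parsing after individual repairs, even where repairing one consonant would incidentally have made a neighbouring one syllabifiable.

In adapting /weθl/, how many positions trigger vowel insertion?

The unsyllabifiable consonants are /l/; each receives one epenthetic vowel.

1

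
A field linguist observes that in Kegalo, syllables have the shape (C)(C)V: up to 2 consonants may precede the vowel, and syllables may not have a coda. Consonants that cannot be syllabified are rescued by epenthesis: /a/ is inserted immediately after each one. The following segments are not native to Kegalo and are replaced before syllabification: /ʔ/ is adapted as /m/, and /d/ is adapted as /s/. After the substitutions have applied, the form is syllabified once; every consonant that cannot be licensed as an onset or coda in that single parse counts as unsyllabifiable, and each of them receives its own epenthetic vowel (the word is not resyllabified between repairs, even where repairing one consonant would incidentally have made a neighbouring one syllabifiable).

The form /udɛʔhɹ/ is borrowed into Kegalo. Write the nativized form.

Substitution: /d/ → /s/, /ʔ/ → /m/, giving /usɛmhɹ/.
Under (C)(C)V, the unsyllabifiable consonants are /m/, /h/, /ɹ/ (no codas are permitted; onsets may contain at most 2 consonants).
Epenthesis after each stranded consonant: /m/ → /ma/, /h/ → /ha/, /ɹ/ → /ɹa/.

usɛmahaɹa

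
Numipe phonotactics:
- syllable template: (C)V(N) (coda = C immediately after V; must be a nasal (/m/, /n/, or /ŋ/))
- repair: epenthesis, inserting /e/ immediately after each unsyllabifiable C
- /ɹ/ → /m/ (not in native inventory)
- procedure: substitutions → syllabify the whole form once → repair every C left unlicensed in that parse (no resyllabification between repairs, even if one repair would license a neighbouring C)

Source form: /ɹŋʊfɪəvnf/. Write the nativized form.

Substitution: /ɹ/ → /m/, giving /mŋʊfɪəvnf/.
Syllabifying with onset maximization leaves /m/, /v/, /n/, /f/ stranded (only a nasal (/m/, /n/, or /ŋ/) is licensed in coda position; onsets are limited to one consonant).
Inserting the epenthetic vowel yields /m/ → /me/, /v/ → /ve/, /n/ → /ne/, /f/ → /fe/.

meŋʊfɪəvenefe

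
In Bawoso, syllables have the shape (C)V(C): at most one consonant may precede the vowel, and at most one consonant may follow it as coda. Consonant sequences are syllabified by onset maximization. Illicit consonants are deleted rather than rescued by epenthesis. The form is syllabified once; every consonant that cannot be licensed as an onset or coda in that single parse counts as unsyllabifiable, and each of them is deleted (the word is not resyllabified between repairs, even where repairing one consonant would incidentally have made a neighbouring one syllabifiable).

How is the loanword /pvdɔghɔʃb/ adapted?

dɔghɔʃ

Under (C)V(C), the unsyllabifiable consonants are /p/, /v/, /b/ (at most one coda consonant is licensed; onsets are limited to one consonant).
Deleting the stranded consonants removes /p/, /v/, /b/.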